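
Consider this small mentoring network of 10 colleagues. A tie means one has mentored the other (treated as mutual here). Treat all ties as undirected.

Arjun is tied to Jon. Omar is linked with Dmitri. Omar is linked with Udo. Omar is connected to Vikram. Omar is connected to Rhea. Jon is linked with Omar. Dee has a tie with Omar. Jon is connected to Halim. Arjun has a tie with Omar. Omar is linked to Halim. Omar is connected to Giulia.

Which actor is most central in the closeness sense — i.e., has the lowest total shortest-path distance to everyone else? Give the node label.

Farness (sum of distances to all others) for each node — Arjun:16, Dee:17, Dmitri:17, Giulia:17, Halim:16, Jon:15, Omar:9, Rhea:17, Udo:17, Vikram:17.
The smallest farness is 9, for Omar, so Omar has the highest closeness.

Omar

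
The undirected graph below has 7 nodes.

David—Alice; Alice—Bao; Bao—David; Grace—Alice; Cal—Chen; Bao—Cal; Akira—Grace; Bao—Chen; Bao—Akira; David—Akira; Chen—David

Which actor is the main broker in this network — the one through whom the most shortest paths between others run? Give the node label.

Bao

Unnormalized betweenness of each node: Akira:2, Alice:2, Bao:16/3, Cal:0, Chen:1/2, David:11/6, Grace:1/3.
Bao has the largest value, 16/3, making it the main broker — the node through which the most shortest paths run.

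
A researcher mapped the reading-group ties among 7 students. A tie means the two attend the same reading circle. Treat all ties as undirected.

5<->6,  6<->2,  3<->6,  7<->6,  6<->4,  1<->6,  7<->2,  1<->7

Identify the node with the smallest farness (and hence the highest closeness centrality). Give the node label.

6

Farness (sum of distances to all others) for each node — 1:10, 2:10, 3:11, 4:11, 5:11, 6:6, 7:9.
The smallest farness is 6, for 6, so 6 has the highest closeness.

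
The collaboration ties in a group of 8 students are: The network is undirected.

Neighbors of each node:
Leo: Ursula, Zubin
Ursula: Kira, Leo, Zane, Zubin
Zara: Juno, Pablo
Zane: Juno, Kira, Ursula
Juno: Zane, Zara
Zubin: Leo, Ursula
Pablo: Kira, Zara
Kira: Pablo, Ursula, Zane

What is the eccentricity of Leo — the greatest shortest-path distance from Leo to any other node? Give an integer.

Distances from Leo: Juno:3, Kira:2, Pablo:3, Ursula:1, Zane:2, Zara:4, Zubin:1.
The largest is 4 (to Zara), so the eccentricity of Leo is 4.

4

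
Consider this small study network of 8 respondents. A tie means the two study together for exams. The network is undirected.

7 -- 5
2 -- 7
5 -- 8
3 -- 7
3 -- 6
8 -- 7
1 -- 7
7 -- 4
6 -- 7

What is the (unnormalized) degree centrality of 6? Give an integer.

6 is directly tied to 3 and 7. That is 2 neighbors, so the degree of 6 is 2.

2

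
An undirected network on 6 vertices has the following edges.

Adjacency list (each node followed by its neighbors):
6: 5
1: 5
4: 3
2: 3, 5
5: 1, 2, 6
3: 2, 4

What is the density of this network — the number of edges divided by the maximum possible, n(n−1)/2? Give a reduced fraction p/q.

1/3

There are 5 edges and 6 nodes, so the maximum possible is C(6,2) = 15.
Density = 5/15 = 1/3.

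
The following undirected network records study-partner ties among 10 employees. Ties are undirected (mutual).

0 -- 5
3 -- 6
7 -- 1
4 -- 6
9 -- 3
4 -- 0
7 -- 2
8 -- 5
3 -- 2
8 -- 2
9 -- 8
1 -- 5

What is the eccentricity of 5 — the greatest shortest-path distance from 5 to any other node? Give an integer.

Distances from 5: 0:1, 1:1, 2:2, 3:3, 4:2, 6:3, 7:2, 8:1, 9:2.
The largest is 3 (to 3 and 6), so the eccentricity of 5 is 3.

3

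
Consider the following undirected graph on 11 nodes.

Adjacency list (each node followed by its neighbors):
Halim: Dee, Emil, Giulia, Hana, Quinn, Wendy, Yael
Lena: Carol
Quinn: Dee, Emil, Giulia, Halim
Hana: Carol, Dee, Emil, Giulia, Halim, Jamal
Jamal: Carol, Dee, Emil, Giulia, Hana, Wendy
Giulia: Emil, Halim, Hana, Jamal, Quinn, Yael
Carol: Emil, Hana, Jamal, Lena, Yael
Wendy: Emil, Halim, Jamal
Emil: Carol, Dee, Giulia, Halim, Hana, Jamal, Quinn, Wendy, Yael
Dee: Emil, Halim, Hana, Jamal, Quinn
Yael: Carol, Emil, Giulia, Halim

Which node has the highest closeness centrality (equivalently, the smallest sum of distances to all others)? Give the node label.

Farness (sum of distances to all others) for each node — Carol:15, Dee:16, Emil:11, Giulia:15, Halim:14, Hana:14, Jamal:14, Lena:24, Quinn:17, Wendy:18, Yael:16.
The smallest farness is 11, for Emil, so Emil has the highest closeness.

Emil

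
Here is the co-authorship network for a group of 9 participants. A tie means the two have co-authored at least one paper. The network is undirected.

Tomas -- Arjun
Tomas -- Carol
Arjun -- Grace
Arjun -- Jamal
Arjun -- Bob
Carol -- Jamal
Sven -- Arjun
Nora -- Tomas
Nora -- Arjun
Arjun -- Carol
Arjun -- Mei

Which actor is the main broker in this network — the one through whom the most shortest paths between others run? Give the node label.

Arjun

Unnormalized betweenness of each node: Arjun:24, Bob:0, Carol:1/2, Grace:0, Jamal:0, Mei:0, Nora:0, Sven:0, Tomas:1/2.
Arjun has the largest value, 24, making it the main broker — the node through which the most shortest paths run.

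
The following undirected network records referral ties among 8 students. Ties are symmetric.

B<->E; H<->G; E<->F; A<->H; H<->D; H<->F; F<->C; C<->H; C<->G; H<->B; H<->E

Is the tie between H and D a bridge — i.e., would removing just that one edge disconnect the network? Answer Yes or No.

Without the H–D edge there is no alternate route between H and D, so the network disconnects. It is a bridge.

Yes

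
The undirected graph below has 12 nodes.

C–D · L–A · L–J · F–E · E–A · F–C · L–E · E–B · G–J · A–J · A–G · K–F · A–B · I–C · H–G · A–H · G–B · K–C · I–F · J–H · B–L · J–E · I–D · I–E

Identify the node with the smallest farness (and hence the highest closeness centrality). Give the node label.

Farness (sum of distances to all others) for each node — A:19, B:21, C:26, D:28, E:16, F:20, G:26, H:27, I:20, J:20, K:28, L:21.
The smallest farness is 16, for E, so E has the highest closeness.

E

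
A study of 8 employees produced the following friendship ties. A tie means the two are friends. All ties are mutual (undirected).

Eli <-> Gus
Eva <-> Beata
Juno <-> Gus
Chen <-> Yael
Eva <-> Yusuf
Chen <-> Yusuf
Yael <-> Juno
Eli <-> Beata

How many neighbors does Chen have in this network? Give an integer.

2

Chen is directly tied to Yael and Yusuf. That is 2 neighbors, so the degree of Chen is 2.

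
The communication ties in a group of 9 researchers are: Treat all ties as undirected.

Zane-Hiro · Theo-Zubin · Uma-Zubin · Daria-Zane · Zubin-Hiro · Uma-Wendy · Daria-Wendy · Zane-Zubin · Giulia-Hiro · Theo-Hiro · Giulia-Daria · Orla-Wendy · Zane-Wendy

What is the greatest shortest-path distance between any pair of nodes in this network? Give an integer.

Eccentricity of each node (its greatest distance to any other): Daria:3, Giulia:3, Hiro:3, Orla:4, Theo:4, Uma:3, Wendy:3, Zane:2, Zubin:3.
The maximum eccentricity is 4, realized for instance by the pair Orla–Theo via Orla – Wendy – Uma – Zubin – Theo. So the diameter is 4.

4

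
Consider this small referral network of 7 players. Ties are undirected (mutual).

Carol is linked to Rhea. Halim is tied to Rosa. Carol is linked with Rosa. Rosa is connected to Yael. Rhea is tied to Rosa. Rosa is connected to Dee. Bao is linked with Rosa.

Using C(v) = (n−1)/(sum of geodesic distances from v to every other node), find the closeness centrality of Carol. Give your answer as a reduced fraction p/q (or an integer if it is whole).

3/5

Distances from Carol: Bao:2, Dee:2, Halim:2, Rhea:1, Rosa:1, Yael:2. Sum = 10.
n = 7, so closeness = 6/10 = 3/5.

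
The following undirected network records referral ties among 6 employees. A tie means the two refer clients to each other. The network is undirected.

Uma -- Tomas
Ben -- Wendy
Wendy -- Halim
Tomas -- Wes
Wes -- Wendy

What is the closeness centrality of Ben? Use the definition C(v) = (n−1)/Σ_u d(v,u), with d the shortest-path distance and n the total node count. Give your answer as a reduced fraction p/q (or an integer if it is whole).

5/12

Distances from Ben: Halim:2, Tomas:3, Uma:4, Wendy:1, Wes:2. Sum = 12.
n = 6, so closeness = 5/12.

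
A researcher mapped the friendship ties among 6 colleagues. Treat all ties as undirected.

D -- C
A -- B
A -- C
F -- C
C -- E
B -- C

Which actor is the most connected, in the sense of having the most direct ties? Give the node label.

C

Degrees — A:2, B:2, C:5, D:1, E:1, F:1.
The maximum is 5, attained only by C.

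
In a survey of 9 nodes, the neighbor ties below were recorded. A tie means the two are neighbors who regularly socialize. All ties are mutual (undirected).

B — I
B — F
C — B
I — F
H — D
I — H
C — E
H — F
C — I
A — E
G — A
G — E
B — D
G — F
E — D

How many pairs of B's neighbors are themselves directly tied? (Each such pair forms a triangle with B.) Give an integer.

B's neighbors: C, D, F, and I.
Neighbor pairs that are themselves tied: B–C–I; B–F–I. Each forms one triangle with B, for 2 in total.

2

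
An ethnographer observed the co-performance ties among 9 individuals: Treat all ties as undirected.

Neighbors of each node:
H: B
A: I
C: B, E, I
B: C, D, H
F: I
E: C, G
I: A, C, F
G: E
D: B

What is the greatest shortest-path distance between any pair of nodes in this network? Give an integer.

4

Eccentricity of each node (its greatest distance to any other): A:4, B:3, C:2, D:4, E:3, F:4, G:4, H:4, I:3.
The maximum eccentricity is 4, realized for instance by the pair H–G via H – B – C – E – G. So the diameter is 4.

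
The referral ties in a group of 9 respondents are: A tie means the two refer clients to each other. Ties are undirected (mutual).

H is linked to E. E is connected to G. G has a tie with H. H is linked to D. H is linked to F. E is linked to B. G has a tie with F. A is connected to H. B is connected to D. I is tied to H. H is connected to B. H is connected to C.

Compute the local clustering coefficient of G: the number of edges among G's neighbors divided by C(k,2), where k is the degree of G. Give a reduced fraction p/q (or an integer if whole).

G's neighbors: E, F, and H (k = 3).
Possible neighbor pairs: C(3,2) = 3. Edges among them: E–H, F–H → e = 2.
Clustering(G) = 2/3.

2/3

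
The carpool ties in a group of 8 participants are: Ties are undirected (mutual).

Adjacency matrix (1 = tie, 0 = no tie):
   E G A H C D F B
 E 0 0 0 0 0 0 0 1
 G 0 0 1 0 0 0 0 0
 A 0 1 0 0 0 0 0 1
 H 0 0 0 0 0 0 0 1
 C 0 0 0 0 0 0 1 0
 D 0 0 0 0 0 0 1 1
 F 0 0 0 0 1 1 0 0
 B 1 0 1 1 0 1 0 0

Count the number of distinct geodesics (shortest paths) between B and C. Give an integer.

1

The shortest distance is 3, and the only length-3 path is B–D–F–C. So there is exactly 1 shortest path.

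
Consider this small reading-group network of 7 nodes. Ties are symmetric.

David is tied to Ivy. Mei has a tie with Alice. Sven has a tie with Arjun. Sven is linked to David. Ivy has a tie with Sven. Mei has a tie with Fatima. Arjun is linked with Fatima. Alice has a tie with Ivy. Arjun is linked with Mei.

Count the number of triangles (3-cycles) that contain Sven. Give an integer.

Sven's neighbors: Arjun, David, and Ivy.
Neighbor pairs that are themselves tied: Sven–David–Ivy. Each forms one triangle with Sven, for 1 in total.

1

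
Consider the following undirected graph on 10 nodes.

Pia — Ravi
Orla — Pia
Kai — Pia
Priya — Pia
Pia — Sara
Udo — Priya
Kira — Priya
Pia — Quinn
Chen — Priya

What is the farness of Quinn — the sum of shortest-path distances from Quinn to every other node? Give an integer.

Distances from Quinn: Chen:3, Kai:2, Kira:3, Orla:2, Pia:1, Priya:2, Ravi:2, Sara:2, Udo:3.
Sum = 3 + 2 + 3 + 2 + 1 + 2 + 2 + 2 + 3 = 20.

20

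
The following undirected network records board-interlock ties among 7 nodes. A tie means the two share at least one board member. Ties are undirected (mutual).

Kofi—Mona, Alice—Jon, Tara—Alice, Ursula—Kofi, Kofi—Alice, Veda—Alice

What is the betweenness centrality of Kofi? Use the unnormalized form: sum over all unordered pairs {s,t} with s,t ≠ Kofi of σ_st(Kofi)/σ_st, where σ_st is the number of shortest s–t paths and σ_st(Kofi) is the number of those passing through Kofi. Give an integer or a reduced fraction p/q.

9

Pairs whose geodesics pass through Kofi — Mona–Veda: 1; Mona–Jon: 1; Mona–Tara: 1; Mona–Ursula: 1; Mona–Alice: 1; Veda–Ursula: 1; Jon–Ursula: 1; Tara–Ursula: 1; Ursula–Alice: 1.
All other pairs contribute 0.
Summing the contributions gives betweenness(Kofi) = 9.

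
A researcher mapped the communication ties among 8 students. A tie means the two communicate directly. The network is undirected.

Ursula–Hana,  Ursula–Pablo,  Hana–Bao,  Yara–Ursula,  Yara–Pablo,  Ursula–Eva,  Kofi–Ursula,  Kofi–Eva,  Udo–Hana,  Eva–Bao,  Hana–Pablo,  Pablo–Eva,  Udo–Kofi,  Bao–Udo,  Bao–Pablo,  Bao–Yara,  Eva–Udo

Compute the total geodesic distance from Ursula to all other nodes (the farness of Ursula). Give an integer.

Distances from Ursula: Bao:2, Eva:1, Hana:1, Kofi:1, Pablo:1, Udo:2, Yara:1.
Sum = 2 + 1 + 1 + 1 + 1 + 2 + 1 = 9.

9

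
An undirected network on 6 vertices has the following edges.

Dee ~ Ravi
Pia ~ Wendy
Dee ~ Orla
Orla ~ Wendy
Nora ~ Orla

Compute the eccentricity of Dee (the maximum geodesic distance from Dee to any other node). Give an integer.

3

Distances from Dee: Nora:2, Orla:1, Pia:3, Ravi:1, Wendy:2.
The largest is 3 (to Pia), so the eccentricity of Dee is 3.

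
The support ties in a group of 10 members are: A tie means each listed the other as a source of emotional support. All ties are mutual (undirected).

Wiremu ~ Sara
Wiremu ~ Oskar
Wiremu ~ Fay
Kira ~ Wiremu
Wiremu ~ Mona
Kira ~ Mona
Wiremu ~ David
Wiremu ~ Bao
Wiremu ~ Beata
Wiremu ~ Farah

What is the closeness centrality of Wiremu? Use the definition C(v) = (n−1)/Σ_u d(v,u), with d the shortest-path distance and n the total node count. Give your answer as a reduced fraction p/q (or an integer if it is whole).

Distances from Wiremu: Bao:1, Beata:1, David:1, Farah:1, Fay:1, Kira:1, Mona:1, Oskar:1, Sara:1. Sum = 9.
n = 10, so closeness = 9/9 = 1.

1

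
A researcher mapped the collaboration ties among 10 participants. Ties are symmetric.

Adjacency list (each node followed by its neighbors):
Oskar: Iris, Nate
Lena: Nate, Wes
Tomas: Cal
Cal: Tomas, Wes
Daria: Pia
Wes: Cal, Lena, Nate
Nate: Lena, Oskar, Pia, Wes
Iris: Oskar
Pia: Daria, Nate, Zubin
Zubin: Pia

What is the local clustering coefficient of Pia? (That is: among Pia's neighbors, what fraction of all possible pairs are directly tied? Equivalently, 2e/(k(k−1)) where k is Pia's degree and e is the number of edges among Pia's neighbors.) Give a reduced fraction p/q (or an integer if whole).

0

Pia's neighbors: Daria, Nate, and Zubin (k = 3).
Possible neighbor pairs: C(3,2) = 3. Edges among them: none → e = 0.
Clustering(Pia) = 0/3 = 0.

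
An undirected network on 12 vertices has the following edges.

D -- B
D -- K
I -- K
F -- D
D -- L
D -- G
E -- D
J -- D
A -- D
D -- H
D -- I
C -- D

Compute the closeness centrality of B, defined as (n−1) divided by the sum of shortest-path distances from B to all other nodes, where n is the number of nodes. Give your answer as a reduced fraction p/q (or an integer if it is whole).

Distances from B: A:2, C:2, D:1, E:2, F:2, G:2, H:2, I:2, J:2, K:2, L:2. Sum = 21.
n = 12, so closeness = 11/21.

11/21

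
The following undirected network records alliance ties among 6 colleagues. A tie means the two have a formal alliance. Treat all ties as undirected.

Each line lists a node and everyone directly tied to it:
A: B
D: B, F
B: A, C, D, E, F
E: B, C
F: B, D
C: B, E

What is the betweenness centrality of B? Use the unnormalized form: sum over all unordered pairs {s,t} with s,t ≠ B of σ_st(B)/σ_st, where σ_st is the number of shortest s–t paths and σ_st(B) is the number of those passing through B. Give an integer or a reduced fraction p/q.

8

Pairs whose geodesics pass through B — C–F: 1; C–D: 1; C–A: 1; E–F: 1; E–D: 1; E–A: 1; F–A: 1; D–A: 1.
All other pairs contribute 0.
Summing the contributions gives betweenness(B) = 8.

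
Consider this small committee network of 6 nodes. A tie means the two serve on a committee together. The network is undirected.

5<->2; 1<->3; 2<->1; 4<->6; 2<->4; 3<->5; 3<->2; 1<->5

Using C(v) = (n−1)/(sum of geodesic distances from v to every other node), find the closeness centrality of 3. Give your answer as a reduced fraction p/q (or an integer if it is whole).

Distances from 3: 1:1, 2:1, 4:2, 5:1, 6:3. Sum = 8.
n = 6, so closeness = 5/8.

5/8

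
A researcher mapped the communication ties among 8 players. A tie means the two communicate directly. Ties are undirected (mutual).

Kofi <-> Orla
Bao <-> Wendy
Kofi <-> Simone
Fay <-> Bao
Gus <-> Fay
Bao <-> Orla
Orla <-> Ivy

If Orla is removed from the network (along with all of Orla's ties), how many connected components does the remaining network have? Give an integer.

3

Without Orla, the remaining ties split the others into: {Ivy}; {Kofi, Simone}; {Bao, Fay, Gus, Wendy}.
That's 3 separate components.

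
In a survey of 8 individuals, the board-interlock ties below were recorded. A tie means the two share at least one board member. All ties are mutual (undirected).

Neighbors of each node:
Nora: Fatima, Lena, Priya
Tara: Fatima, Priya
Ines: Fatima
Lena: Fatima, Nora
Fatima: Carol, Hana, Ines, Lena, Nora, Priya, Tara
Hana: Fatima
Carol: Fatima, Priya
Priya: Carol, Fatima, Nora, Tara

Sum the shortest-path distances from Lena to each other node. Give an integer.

12

Distances from Lena: Carol:2, Fatima:1, Hana:2, Ines:2, Nora:1, Priya:2, Tara:2.
Sum = 2 + 1 + 2 + 2 + 1 + 2 + 2 = 12.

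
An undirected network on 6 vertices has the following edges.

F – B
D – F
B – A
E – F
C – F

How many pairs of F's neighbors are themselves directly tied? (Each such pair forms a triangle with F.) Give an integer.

0

F's neighbors are B, C, D, and E, but none of them are tied to each other, so no triangle contains F.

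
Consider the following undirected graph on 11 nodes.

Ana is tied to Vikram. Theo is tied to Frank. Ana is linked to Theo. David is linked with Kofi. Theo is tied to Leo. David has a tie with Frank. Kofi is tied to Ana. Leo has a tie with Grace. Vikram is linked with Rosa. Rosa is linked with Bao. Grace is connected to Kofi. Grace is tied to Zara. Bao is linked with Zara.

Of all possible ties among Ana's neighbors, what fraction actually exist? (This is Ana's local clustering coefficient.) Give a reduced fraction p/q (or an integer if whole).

0

Ana's neighbors: Kofi, Theo, and Vikram (k = 3).
Possible neighbor pairs: C(3,2) = 3. Edges among them: none → e = 0.
Clustering(Ana) = 0/3 = 0.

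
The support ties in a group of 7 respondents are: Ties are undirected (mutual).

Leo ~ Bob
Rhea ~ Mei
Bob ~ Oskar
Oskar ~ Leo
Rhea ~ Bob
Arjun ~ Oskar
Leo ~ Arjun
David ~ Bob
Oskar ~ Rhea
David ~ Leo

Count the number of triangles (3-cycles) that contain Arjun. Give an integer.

Arjun's neighbors: Leo and Oskar.
Neighbor pairs that are themselves tied: Arjun–Leo–Oskar. Each forms one triangle with Arjun, for 1 in total.

1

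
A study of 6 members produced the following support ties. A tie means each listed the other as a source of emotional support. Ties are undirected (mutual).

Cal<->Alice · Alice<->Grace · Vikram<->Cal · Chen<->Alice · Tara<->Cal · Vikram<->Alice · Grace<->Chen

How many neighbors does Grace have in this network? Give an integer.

Grace is directly tied to Alice and Chen. That is 2 neighbors, so the degree of Grace is 2.

2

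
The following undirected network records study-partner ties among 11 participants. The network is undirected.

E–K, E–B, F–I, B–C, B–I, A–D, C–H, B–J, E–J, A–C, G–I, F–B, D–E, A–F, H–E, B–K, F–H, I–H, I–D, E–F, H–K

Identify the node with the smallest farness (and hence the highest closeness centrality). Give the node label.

Farness (sum of distances to all others) for each node — A:20, B:14, C:18, D:17, E:15, F:15, G:24, H:15, I:15, J:20, K:19.
The smallest farness is 14, for B, so B has the highest closeness.

B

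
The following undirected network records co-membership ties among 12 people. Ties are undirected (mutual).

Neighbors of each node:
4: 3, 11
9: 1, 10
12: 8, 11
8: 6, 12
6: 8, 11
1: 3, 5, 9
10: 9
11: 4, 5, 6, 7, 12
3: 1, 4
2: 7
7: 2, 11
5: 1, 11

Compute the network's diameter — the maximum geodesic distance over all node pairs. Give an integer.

Eccentricity of each node (its greatest distance to any other): 1:4, 2:6, 3:4, 4:4, 5:3, 6:5, 7:5, 8:6, 9:5, 10:6, 11:4, 12:5.
The maximum eccentricity is 6, realized for instance by the pair 2–10 via 2 – 7 – 11 – 5 – 1 – 9 – 10. So the diameter is 6.

6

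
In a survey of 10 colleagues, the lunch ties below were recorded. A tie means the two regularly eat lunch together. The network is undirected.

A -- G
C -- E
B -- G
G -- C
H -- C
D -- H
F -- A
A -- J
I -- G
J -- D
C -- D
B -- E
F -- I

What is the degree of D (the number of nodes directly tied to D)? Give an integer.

D is directly tied to C, H, and J. That is 3 neighbors, so the degree of D is 3.

3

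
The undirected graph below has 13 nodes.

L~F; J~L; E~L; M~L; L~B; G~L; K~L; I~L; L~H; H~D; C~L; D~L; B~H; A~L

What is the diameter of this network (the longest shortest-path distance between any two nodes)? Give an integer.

Eccentricity of each node (its greatest distance to any other): A:2, B:2, C:2, D:2, E:2, F:2, G:2, H:2, I:2, J:2, K:2, L:1, M:2.
The maximum eccentricity is 2, realized for instance by the pair G–E via G – L – E. So the diameter is 2.

2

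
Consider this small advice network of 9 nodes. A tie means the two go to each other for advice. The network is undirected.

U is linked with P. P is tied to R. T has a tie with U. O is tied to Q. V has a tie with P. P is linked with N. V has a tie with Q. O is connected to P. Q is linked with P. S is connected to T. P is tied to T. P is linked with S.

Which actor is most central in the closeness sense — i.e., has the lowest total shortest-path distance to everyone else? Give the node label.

Farness (sum of distances to all others) for each node — N:15, O:14, P:8, Q:13, R:15, S:14, T:13, U:14, V:14.
The smallest farness is 8, for P, so P has the highest closeness.

P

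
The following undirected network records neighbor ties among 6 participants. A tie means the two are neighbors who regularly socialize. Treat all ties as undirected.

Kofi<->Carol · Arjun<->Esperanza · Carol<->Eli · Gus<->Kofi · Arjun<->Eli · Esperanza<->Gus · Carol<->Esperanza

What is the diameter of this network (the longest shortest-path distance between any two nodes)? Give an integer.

3

Eccentricity of each node (its greatest distance to any other): Arjun:3, Carol:2, Eli:3, Esperanza:2, Gus:3, Kofi:3.
The maximum eccentricity is 3, realized for instance by the pair Arjun–Kofi via Arjun – Esperanza – Gus – Kofi. So the diameter is 3.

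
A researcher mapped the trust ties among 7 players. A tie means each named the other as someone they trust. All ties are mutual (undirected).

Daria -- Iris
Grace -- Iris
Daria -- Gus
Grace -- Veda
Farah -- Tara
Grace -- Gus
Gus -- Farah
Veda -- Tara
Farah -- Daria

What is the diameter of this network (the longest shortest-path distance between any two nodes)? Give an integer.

3

Eccentricity of each node (its greatest distance to any other): Daria:3, Farah:2, Grace:2, Gus:2, Iris:3, Tara:3, Veda:3.
The maximum eccentricity is 3, realized for instance by the pair Daria–Veda via Daria – Gus – Grace – Veda. So the diameter is 3.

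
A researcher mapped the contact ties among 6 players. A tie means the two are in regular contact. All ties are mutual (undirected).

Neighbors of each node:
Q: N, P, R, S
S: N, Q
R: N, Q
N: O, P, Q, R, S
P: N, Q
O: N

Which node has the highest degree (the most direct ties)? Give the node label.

Degrees — N:5, O:1, P:2, Q:4, R:2, S:2.
The maximum is 5, attained only by N.

N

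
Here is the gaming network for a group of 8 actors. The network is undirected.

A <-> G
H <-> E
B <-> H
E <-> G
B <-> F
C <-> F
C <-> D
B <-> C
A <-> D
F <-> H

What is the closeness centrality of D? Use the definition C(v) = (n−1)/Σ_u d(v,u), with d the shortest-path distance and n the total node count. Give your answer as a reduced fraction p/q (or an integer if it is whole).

Distances from D: A:1, B:2, C:1, E:3, F:2, G:2, H:3. Sum = 14.
n = 8, so closeness = 7/14 = 1/2.

1/2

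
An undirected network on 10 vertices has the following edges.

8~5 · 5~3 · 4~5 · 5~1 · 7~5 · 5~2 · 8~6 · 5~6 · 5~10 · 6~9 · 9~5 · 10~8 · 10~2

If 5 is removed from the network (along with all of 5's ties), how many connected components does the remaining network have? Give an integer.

Without 5, the remaining ties split the others into: {4}; {1}; {2, 6, 8, 9, 10}; {3}; {7}.
That's 5 separate components.

5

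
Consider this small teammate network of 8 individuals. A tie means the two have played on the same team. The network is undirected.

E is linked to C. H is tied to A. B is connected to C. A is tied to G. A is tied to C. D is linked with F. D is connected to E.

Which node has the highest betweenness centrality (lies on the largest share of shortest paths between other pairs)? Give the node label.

C

Unnormalized betweenness of each node: A:11, B:0, C:15, D:6, E:10, F:0, G:0, H:0.
C has the largest value, 15, making it the main broker — the node through which the most shortest paths run.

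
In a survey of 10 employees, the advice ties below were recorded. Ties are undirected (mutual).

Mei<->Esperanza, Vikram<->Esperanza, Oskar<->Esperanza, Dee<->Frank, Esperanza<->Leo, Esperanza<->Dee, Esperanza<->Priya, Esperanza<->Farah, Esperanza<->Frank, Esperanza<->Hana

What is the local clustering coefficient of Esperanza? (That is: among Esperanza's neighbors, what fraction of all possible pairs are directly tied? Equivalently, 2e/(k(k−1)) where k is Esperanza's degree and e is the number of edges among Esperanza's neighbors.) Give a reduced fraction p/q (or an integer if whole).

Esperanza's neighbors: Dee, Farah, Frank, Hana, Leo, Mei, Oskar, Priya, and Vikram (k = 9).
Possible neighbor pairs: C(9,2) = 36. Edges among them: Dee–Frank → e = 1.
Clustering(Esperanza) = 1/36.

1/36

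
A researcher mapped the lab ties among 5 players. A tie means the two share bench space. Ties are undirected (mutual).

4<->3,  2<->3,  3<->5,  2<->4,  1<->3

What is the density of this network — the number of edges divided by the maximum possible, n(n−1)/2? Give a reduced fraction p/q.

1/2

There are 5 edges and 5 nodes, so the maximum possible is C(5,2) = 10.
Density = 5/10 = 1/2.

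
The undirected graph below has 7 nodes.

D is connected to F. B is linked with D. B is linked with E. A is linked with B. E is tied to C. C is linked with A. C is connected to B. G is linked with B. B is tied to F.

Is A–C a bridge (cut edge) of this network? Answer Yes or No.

No

Even without that edge, A still reaches C via A – B – C, so the network stays connected. Not a bridge.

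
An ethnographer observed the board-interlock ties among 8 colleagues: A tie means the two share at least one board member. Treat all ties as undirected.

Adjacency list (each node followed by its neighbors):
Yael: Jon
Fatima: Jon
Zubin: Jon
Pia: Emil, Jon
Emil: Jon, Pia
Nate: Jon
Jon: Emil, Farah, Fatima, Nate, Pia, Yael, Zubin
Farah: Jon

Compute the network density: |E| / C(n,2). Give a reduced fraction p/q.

There are 8 edges and 8 nodes, so the maximum possible is C(8,2) = 28.
Density = 8/28 = 2/7.

2/7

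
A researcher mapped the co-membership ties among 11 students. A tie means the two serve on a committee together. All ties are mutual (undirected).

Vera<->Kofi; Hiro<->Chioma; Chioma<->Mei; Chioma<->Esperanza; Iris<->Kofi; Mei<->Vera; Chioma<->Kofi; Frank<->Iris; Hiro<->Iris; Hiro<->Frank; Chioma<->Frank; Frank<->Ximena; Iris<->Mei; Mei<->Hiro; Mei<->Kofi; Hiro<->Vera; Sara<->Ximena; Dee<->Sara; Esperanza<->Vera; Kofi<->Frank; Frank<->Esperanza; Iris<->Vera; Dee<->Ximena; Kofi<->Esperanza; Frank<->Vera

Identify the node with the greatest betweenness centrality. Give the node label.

Unnormalized betweenness of each node: Chioma:5/3, Dee:0, Esperanza:1/5, Frank:1339/60, Hiro:5/4, Iris:1, Kofi:23/12, Mei:13/20, Sara:0, Vera:2, Ximena:16.
Frank has the largest value, 1339/60, making it the main broker — the node through which the most shortest paths run.

Frank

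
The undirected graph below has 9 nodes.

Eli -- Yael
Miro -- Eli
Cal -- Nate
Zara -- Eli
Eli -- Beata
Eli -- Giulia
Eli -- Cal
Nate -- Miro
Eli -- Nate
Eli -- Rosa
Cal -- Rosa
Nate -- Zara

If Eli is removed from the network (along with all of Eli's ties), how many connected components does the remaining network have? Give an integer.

4

Without Eli, the remaining ties split the others into: {Cal, Miro, Nate, Rosa, Zara}; {Yael}; {Beata}; {Giulia}.
That's 4 separate components.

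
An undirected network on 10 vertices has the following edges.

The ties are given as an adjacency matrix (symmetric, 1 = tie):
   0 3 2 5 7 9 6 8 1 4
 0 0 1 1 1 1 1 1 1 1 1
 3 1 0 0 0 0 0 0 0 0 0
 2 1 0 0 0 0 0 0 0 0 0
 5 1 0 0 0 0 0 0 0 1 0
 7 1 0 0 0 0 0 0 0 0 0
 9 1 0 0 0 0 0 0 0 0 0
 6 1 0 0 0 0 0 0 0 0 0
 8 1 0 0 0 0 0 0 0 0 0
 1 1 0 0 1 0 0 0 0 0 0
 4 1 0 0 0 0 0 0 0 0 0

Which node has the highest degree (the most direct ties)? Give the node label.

0

Degrees — 0:9, 1:2, 2:1, 3:1, 4:1, 5:2, 6:1, 7:1, 8:1, 9:1.
The maximum is 9, attained only by 0.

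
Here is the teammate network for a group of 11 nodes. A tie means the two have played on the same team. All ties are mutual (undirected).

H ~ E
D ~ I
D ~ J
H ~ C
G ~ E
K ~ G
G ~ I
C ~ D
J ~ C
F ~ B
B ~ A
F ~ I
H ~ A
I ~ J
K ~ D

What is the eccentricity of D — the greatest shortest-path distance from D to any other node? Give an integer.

Distances from D: A:3, B:3, C:1, E:3, F:2, G:2, H:2, I:1, J:1, K:1.
The largest is 3 (to E, A, and B), so the eccentricity of D is 3.

3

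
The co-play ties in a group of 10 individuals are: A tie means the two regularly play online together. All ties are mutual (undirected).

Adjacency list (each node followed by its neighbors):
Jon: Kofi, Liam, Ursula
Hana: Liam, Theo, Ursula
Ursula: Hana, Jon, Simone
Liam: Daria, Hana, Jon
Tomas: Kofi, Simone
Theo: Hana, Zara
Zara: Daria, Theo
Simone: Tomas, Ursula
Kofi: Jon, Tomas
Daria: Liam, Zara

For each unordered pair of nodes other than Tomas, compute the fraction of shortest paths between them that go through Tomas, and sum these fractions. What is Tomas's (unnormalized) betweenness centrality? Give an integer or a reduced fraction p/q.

Pairs whose geodesics pass through Tomas — Kofi–Simone: 1.
All other pairs contribute 0.
Summing the contributions gives betweenness(Tomas) = 1.

1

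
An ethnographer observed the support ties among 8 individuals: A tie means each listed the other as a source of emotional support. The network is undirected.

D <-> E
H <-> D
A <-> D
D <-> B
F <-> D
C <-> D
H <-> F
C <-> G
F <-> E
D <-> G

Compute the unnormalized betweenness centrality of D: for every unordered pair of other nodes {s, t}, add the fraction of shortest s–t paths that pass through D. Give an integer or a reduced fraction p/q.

35/2

Pairs whose geodesics pass through D — F–G: 1; F–B: 1; F–A: 1; F–C: 1; G–B: 1; G–E: 1; G–A: 1; G–H: 1; B–E: 1; B–A: 1; B–H: 1; B–C: 1; E–A: 1; E–H: 1/2 … (+4 more pairs).
All other pairs contribute 0.
Summing the contributions gives betweenness(D) = 35/2.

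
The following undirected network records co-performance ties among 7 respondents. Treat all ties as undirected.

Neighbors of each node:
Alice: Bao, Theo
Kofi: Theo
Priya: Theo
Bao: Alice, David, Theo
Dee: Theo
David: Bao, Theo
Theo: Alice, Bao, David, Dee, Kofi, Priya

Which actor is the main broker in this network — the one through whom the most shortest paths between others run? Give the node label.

Theo

Unnormalized betweenness of each node: Alice:0, Bao:1/2, David:0, Dee:0, Kofi:0, Priya:0, Theo:25/2.
Theo has the largest value, 25/2, making it the main broker — the node through which the most shortest paths run.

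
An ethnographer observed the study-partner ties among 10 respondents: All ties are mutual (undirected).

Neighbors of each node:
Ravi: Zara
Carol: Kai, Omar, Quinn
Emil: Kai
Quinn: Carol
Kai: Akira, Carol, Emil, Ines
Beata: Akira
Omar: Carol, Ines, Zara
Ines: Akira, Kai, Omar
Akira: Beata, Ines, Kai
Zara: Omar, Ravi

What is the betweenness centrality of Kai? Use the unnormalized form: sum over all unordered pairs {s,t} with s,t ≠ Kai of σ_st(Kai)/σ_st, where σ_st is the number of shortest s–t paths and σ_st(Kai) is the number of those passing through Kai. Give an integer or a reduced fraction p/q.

Pairs whose geodesics pass through Kai — Ines–Quinn: 1/2; Ines–Carol: 1/2; Ines–Emil: 1; Zara–Emil: 2/2; Quinn–Beata: 1; Quinn–Akira: 1; Quinn–Emil: 1; Beata–Carol: 1; Beata–Emil: 1; Akira–Carol: 1; Akira–Emil: 1; Omar–Emil: 2/2; Carol–Emil: 1; Emil–Ravi: 2/2.
All other pairs contribute 0.
Summing the contributions gives betweenness(Kai) = 13.

13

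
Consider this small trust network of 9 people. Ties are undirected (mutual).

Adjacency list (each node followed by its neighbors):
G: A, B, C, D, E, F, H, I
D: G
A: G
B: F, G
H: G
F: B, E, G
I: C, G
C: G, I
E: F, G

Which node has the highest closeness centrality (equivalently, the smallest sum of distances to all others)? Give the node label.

Farness (sum of distances to all others) for each node — A:15, B:14, C:14, D:15, E:14, F:13, G:8, H:15, I:14.
The smallest farness is 8, for G, so G has the highest closeness.

G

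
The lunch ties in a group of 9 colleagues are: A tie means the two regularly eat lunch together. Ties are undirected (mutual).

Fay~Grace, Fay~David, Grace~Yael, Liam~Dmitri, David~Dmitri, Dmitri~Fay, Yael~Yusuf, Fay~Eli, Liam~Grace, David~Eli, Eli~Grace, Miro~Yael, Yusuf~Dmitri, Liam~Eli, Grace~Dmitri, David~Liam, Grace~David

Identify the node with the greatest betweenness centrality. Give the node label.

Grace

Unnormalized betweenness of each node: David:7/10, Dmitri:91/20, Eli:1/4, Fay:9/20, Grace:99/10, Liam:9/20, Miro:0, Yael:77/10, Yusuf:1.
Grace has the largest value, 99/10, making it the main broker — the node through which the most shortest paths run.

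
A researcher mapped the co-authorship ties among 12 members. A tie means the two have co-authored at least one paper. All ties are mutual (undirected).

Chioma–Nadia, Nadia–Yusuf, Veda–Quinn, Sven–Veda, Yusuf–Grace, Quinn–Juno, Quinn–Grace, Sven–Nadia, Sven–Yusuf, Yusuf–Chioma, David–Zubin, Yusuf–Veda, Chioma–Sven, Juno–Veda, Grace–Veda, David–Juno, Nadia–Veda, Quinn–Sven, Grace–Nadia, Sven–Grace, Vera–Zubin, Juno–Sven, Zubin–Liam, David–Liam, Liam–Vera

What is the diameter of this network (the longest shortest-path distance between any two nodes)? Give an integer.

5

Eccentricity of each node (its greatest distance to any other): Chioma:5, David:3, Grace:5, Juno:3, Liam:4, Nadia:5, Quinn:4, Sven:4, Veda:4, Vera:5, Yusuf:5, Zubin:4.
The maximum eccentricity is 5, realized for instance by the pair Chioma–Vera via Chioma – Sven – Juno – David – Zubin – Vera. So the diameter is 5.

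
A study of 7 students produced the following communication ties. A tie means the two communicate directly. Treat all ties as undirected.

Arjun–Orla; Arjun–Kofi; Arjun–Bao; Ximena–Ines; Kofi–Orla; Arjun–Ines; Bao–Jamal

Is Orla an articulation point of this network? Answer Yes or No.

No

Even without Orla, every remaining node can still reach every other (the residual graph is connected), so Orla is not a cut vertex.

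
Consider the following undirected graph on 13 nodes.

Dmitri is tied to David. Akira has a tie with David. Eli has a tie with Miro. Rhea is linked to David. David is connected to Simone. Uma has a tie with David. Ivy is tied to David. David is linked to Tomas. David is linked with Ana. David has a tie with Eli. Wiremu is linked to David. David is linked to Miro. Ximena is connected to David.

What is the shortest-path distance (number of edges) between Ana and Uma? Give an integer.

One shortest route is Ana – David – Uma, which uses 2 edges, and Ana and Uma are not directly tied, so nothing shorter exists. So d(Ana,Uma) = 2.

2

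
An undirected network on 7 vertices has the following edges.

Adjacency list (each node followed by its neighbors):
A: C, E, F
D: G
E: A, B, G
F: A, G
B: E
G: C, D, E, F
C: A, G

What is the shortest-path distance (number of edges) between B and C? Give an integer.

3

One shortest route is B – E – A – C, which uses 3 edges, and at distance 2 from B we only reach {A, G}, which does not include C. So d(B,C) = 3.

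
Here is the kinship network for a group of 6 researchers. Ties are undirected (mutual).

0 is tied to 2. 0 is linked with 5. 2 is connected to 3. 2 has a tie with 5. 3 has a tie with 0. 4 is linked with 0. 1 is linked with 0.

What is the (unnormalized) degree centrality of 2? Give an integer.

2 is directly tied to 0, 3, and 5. That is 3 neighbors, so the degree of 2 is 3.

3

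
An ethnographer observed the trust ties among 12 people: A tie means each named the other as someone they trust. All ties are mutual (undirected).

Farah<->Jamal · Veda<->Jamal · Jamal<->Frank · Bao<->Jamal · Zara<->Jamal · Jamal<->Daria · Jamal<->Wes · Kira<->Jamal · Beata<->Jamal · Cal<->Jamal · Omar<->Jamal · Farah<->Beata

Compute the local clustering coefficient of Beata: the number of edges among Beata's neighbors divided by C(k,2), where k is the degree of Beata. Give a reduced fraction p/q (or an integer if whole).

1

Beata's neighbors: Farah and Jamal (k = 2).
Possible neighbor pairs: C(2,2) = 1. Edges among them: Farah–Jamal → e = 1.
Clustering(Beata) = 1/1.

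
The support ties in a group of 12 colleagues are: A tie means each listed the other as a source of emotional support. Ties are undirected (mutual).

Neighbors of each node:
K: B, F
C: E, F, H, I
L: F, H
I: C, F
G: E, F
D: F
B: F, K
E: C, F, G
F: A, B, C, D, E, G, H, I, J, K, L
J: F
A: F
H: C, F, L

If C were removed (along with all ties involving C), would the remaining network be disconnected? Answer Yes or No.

Even without C, every remaining node can still reach every other (the residual graph is connected), so C is not a cut vertex.

No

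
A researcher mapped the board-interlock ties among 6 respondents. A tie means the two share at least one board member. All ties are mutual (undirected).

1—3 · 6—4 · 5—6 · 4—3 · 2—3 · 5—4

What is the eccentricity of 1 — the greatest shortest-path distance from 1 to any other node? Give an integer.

Distances from 1: 2:2, 3:1, 4:2, 5:3, 6:3.
The largest is 3 (to 6 and 5), so the eccentricity of 1 is 3.

3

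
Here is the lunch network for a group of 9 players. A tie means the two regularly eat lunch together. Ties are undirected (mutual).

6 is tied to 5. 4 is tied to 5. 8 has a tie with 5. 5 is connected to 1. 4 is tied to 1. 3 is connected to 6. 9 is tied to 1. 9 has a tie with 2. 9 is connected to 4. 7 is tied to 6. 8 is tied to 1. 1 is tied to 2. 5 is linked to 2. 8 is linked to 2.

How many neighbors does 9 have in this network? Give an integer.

9 is directly tied to 1, 2, and 4. That is 3 neighbors, so the degree of 9 is 3.

3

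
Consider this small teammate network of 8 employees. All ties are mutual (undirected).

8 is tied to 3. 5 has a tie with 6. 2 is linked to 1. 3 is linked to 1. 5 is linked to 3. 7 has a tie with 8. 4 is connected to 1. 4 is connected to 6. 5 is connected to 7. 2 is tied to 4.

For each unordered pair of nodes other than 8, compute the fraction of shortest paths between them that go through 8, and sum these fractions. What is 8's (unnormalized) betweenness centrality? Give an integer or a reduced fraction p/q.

4/3

Pairs whose geodesics pass through 8 — 7–2: 1/3; 7–1: 1/2; 7–3: 1/2.
All other pairs contribute 0.
Summing the contributions gives betweenness(8) = 4/3.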